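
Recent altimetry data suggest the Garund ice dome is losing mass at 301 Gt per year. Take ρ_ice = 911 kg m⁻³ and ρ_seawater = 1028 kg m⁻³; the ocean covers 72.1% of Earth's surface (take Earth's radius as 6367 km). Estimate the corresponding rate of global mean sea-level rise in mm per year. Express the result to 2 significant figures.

ρ_w = 1028 kg m⁻³. Annual water volume added = 301 Gt / ρ_w = 3.010×10^14 kg / 1028 kg m⁻³ = 2.928×10^11 m³.
Δh per year = 2.928×10^11 / 3.67×10^14 = 7.97×10^-4 m = 0.80 mm.

≈ 0.80 mm/yr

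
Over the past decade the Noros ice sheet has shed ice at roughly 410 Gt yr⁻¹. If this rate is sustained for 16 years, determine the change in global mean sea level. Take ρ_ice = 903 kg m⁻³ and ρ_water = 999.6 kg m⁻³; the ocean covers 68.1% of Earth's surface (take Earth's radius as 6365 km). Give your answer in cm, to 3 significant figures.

≈ 1.89 cm

Total mass lost = 410 Gt/yr × 16 yr = 6560 Gt = 6.560×10^15 kg.
ρ_w = 999.6 kg m⁻³, so water volume = 6.560×10^15 / 999.6 = 6.563×10^12 m³.
Δh = 6.563×10^12 / 3.47×10^14 = 0.0189 m = 1.89 cm.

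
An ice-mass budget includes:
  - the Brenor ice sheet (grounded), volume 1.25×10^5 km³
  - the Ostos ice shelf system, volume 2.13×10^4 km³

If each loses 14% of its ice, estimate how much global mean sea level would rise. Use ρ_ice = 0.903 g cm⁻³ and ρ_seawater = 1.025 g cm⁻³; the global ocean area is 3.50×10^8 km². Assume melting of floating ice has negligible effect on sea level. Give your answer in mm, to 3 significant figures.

Brenor: 0.14 × 1.25×10^5 km³ × (903/1025) = 1.542×10^4 km³ of water.
The Ostos ice shelf system is floating and already displaces its own weight of water, so its melt adds essentially nothing to sea level.
Total added water ≈ 1.542×10^13 m³ over 3.50×10^14 m² → Δh = 0.0440 m = 44.0 mm.

≈ 44.0 mm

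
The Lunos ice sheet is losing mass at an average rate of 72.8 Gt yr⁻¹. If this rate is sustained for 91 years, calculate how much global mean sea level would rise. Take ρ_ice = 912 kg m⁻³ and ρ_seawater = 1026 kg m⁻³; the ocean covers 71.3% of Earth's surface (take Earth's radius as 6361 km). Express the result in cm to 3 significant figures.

≈ 1.78 cm

Total mass lost = 72.8 Gt/yr × 91 yr = 6625 Gt = 6.625×10^15 kg.
ρ_w = 1026 kg m⁻³, so water volume = 6.625×10^15 / 1026 = 6.457×10^12 m³.
Δh = 6.457×10^12 / 3.63×10^14 = 0.0178 m = 1.78 cm.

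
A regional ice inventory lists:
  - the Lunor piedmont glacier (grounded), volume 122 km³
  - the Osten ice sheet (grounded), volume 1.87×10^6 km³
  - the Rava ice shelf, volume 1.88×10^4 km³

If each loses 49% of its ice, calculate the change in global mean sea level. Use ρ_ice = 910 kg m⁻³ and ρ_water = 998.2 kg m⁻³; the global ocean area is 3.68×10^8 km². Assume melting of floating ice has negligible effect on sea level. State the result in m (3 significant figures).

Lunor: 0.49 × 122 km³ × (910/998.2) = 54.50 km³ of water.
Osten: 0.49 × 1.87×10^6 km³ × (910/998.2) = 8.353×10^5 km³ of water.
The Rava ice shelf is floating and already displaces its own weight of water, so its melt adds essentially nothing to sea level.
Total added water ≈ 8.354×10^14 m³ over 3.68×10^14 m² → Δh = 2.27 m.

≈ 2.27 m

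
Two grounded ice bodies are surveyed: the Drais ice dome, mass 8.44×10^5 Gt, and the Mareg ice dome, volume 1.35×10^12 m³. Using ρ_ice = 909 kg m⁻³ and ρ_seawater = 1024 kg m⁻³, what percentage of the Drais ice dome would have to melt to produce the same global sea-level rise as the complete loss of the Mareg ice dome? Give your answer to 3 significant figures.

≈ 0.145 %

Equal sea-level rise means equal mass of meltwater, i.e. equal mass of ice lost.
Ice mass of Mareg: 1.227×10^15 kg; ice mass of Drais: 8.440×10^17 kg.
Fraction required = 1.227×10^15 / 8.440×10^17 = 1.45×10^-3 → 0.145 %.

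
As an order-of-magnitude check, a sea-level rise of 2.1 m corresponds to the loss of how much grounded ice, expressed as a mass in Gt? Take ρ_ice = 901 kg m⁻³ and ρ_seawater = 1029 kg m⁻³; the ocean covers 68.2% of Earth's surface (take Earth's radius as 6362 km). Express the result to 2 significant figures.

Required water volume = Δh × A = 2.1 m × 3.47×10^14 m² = 7.285×10^14 m³.
ρ_w = 1029 kg m⁻³, so the mass of water = 7.285×10^14 m³ × 1029 kg m⁻³ = 7.496×10^17 kg = 7.5×10^5 Gt (and the same mass of ice, by conservation).

≈ 7.5×10^5 Gt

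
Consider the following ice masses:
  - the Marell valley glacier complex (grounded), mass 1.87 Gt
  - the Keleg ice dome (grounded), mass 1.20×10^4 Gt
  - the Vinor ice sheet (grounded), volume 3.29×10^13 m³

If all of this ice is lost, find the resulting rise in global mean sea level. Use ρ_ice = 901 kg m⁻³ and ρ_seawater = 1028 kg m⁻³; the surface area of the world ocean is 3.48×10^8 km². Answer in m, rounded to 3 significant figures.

Marell: 1.87 Gt = 1.870×10^12 kg; dividing by ρ_w = 1028 kg m⁻³ gives 1.819×10^9 m³ of water.
Keleg: 1.20×10^4 Gt = 1.200×10^16 kg; dividing by ρ_w = 1028 kg m⁻³ gives 1.167×10^13 m³ of water.
Vinor: 3.29×10^13 m³ × (901/1028) = 2.884×10^13 m³ of water.
Total added water ≈ 4.051×10^13 m³ over 3.48×10^14 m² → Δh = 0.116 m.

≈ 0.116 m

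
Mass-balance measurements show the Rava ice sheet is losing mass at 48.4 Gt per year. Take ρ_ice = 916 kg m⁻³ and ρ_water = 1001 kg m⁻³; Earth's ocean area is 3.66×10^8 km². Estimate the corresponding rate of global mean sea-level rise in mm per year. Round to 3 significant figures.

ρ_w = 1001 kg m⁻³. Annual water volume added = 48.4 Gt / ρ_w = 4.840×10^13 kg / 1001 kg m⁻³ = 4.835×10^10 m³.
Δh per year = 4.835×10^10 / 3.66×10^14 = 1.32×10^-4 m = 0.132 mm.

≈ 0.132 mm/yr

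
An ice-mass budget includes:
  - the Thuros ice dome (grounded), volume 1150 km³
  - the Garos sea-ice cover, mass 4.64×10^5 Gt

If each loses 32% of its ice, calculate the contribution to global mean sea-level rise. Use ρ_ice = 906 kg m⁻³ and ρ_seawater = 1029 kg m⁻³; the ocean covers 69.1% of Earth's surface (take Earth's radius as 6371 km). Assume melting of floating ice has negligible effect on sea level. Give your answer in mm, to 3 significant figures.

Thuros: 0.32 × 1150 km³ × (906/1029) = 324.0 km³ of water.
The Garos sea-ice cover is floating and already displaces its own weight of water, so its melt adds essentially nothing to sea level.
Total added water ≈ 3.240×10^11 m³ over 3.52×10^14 m² → Δh = 9.19×10^-4 m = 0.919 mm.

≈ 0.919 mm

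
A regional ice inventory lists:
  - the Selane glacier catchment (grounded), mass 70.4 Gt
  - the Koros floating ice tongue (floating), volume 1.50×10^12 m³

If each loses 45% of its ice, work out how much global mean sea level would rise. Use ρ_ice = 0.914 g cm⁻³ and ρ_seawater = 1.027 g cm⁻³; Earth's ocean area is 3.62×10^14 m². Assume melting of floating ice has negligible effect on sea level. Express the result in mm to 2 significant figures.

≈ 0.085 mm

Selane: 0.45 × 70.4 Gt = 3.168×10^13 kg; dividing by ρ_w = 1.027 g cm⁻³ = 1027 kg m⁻³ gives 3.085×10^10 m³ of water.
The Koros floating ice tongue is floating and already displaces its own weight of water, so its melt adds essentially nothing to sea level.
Total added water ≈ 3.085×10^10 m³ over 3.62×10^14 m² → Δh = 8.52×10^-5 m = 0.085 mm.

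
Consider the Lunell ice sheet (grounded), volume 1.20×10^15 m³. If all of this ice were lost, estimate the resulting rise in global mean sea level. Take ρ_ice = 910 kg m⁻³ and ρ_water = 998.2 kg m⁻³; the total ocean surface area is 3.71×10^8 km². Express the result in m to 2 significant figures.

≈ 2.9 m

Lunell: 1.20×10^15 m³ × (910/998.2) = 1.094×10^15 m³ of water.
Spread over 3.71×10^14 m² of ocean, Δh = 1.094×10^15 / 3.71×10^14 = 2.95 m.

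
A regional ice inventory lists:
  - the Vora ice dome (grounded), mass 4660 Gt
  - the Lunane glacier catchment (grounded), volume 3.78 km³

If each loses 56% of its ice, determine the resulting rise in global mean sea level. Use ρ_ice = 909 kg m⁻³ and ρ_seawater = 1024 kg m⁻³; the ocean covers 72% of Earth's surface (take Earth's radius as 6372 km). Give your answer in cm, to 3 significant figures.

≈ 0.694 cm

Vora: 0.56 × 4660 Gt = 2.610×10^15 kg; dividing by ρ_w = 1024 kg m⁻³ gives 2.548×10^12 m³ of water.
Lunane: 0.56 × 3.78 km³ × (909/1024) = 1.879 km³ of water.
Total added water ≈ 2.550×10^12 m³ over 3.67×10^14 m² → Δh = 6.94×10^-3 m = 0.694 cm.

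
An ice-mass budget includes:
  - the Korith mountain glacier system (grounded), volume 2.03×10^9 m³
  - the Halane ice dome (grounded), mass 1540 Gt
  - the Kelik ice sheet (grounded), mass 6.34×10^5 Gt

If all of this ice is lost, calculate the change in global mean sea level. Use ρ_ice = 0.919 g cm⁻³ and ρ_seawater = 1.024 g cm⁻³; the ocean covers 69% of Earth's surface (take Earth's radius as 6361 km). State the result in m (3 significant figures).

Korith: 2.03×10^9 m³ × (919/1024) = 1.822×10^9 m³ of water.
Halane: 1540 Gt = 1.540×10^15 kg; dividing by ρ_w = 1.024 g cm⁻³ = 1024 kg m⁻³ gives 1.504×10^12 m³ of water.
Kelik: 6.34×10^5 Gt = 6.340×10^17 kg; dividing by ρ_w = 1024 kg m⁻³ gives 6.191×10^14 m³ of water.
Total added water ≈ 6.206×10^14 m³ over 3.51×10^14 m² → Δh = 1.77 m.

≈ 1.77 m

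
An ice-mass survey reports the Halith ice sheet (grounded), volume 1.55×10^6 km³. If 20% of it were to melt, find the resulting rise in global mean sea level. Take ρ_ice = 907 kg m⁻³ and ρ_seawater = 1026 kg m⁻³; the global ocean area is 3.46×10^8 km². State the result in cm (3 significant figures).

≈ 79.2 cm

Halith: 0.2 × 1.55×10^6 km³ × (907/1026) = 2.740×10^5 km³ of water.
Spread over 3.46×10^14 m² of ocean, Δh = 2.740×10^14 / 3.46×10^14 = 0.792 m = 79.2 cm.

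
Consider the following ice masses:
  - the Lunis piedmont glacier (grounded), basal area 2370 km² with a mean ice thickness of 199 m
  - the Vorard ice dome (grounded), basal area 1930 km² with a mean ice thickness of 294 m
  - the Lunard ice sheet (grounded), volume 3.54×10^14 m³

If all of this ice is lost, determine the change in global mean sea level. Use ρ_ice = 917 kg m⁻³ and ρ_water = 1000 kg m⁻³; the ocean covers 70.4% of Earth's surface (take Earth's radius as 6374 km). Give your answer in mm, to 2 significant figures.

≈ 910 mm

Lunis: ice volume = 2370 km² × 199 m = 471.6 km³; 471.6 × (917/1000) = 432.5 km³ of water.
Vorard: ice volume = 1930 km² × 294 m = 567.4 km³; 567.4 × (917/1000) = 520.3 km³ of water.
Lunard: 3.54×10^14 m³ × (917/1000) = 3.246×10^14 m³ of water.
Total added water ≈ 3.256×10^14 m³ over 3.59×10^14 m² → Δh = 0.906 m = 910 mm.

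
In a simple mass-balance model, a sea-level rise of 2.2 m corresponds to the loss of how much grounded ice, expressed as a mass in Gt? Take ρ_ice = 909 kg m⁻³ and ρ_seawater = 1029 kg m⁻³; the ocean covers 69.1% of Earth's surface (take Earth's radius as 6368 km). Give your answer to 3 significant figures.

Required water volume = Δh × A = 2.2 m × 3.52×10^14 m² = 7.747×10^14 m³.
ρ_w = 1029 kg m⁻³, so the mass of water = 7.747×10^14 m³ × 1029 kg m⁻³ = 7.971×10^17 kg = 7.97×10^5 Gt (and the same mass of ice, by conservation).

≈ 7.97×10^5 Gt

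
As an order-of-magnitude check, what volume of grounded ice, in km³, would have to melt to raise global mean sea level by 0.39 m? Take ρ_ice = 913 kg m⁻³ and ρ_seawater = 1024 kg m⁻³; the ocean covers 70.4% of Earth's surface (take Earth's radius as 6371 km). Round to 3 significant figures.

≈ 1.57×10^5 km³

Required water volume = Δh × A = 0.39 m × 3.59×10^14 m² = 1.400×10^14 m³ = 1.400×10^5 km³.
Ice volume = water volume × ρ_w/ρ_ice = 1.400×10^5 × 1024/913 = 1.57×10^5 km³.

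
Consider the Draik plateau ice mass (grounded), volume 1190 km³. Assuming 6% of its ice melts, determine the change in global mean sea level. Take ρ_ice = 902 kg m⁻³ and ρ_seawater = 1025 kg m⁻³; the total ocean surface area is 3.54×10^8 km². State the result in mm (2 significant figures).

≈ 0.18 mm

Draik: 0.06 × 1190 km³ × (902/1025) = 62.83 km³ of water.
Spread over 3.54×10^14 m² of ocean, Δh = 6.283×10^10 / 3.54×10^14 = 1.77×10^-4 m = 0.18 mm.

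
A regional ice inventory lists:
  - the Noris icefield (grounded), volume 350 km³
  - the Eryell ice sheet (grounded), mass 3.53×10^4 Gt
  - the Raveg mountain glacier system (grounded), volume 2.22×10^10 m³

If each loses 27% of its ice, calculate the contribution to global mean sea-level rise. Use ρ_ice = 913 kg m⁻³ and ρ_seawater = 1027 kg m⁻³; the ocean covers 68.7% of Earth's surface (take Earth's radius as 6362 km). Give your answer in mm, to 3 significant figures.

Noris: 0.27 × 350 km³ × (913/1027) = 84.01 km³ of water.
Eryell: 0.27 × 3.53×10^4 Gt = 9.531×10^15 kg; dividing by ρ_w = 1027 kg m⁻³ gives 9.280×10^12 m³ of water.
Raveg: 0.27 × 2.22×10^10 m³ × (913/1027) = 5.329×10^9 m³ of water.
Total added water ≈ 9.370×10^12 m³ over 3.49×10^14 m² → Δh = 0.0268 m = 26.8 mm.

≈ 26.8 mm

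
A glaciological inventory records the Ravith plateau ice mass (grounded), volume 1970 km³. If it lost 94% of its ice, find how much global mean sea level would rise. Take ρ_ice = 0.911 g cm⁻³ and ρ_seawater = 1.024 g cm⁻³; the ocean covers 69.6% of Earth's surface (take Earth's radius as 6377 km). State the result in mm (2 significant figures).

≈ 4.6 mm

Ravith: 0.94 × 1970 km³ × (911/1024) = 1647 km³ of water.
Spread over 3.56×10^14 m² of ocean, Δh = 1.647×10^12 / 3.56×10^14 = 4.63×10^-3 m = 4.6 mm.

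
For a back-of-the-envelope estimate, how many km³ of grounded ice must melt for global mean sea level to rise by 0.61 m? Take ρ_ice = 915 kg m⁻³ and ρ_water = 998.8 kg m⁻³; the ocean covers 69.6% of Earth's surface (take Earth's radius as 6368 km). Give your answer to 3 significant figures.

≈ 2.36×10^5 km³

Required water volume = Δh × A = 0.61 m × 3.55×10^14 m² = 2.163×10^14 m³ = 2.163×10^5 km³.
Ice volume = water volume × ρ_w/ρ_ice = 2.163×10^5 × 998.8/915 = 2.36×10^5 km³.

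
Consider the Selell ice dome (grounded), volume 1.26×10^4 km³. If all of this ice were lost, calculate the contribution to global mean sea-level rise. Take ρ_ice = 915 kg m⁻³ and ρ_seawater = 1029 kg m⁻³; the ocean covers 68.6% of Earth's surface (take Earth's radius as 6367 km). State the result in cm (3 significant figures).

Selell: 1.26×10^4 km³ × (915/1029) = 1.120×10^4 km³ of water.
Spread over 3.49×10^14 m² of ocean, Δh = 1.120×10^13 / 3.49×10^14 = 0.0321 m = 3.21 cm.

≈ 3.21 cm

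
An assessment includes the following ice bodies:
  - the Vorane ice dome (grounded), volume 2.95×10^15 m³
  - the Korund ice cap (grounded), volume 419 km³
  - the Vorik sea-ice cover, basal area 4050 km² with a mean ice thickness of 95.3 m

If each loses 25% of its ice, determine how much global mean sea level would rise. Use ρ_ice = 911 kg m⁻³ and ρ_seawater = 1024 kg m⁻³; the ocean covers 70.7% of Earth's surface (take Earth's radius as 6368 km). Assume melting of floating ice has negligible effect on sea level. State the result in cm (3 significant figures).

≈ 182 cm

Vorane: 0.25 × 2.95×10^15 m³ × (911/1024) = 6.561×10^14 m³ of water.
Korund: 0.25 × 419 km³ × (911/1024) = 93.19 km³ of water.
The Vorik sea-ice cover is floating and already displaces its own weight of water, so its melt adds essentially nothing to sea level.
Total added water ≈ 6.562×10^14 m³ over 3.60×10^14 m² → Δh = 1.82 m = 182 cm.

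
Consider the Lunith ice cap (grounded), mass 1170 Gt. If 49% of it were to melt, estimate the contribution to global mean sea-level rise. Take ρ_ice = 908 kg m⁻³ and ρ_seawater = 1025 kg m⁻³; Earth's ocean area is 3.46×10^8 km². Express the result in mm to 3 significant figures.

Lunith: 0.49 × 1170 Gt = 5.733×10^14 kg; dividing by ρ_w = 1025 kg m⁻³ gives 5.593×10^11 m³ of water.
Spread over 3.46×10^14 m² of ocean, Δh = 5.593×10^11 / 3.46×10^14 = 1.62×10^-3 m = 1.62 mm.

≈ 1.62 mm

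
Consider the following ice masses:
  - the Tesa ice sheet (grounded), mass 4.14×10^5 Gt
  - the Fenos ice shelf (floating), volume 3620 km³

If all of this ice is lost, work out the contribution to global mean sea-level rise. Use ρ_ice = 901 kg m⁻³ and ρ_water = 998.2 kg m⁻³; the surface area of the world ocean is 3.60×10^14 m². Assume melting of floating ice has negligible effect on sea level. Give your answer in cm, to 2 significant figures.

Tesa: 4.14×10^5 Gt = 4.140×10^17 kg; dividing by ρ_w = 998.2 kg m⁻³ gives 4.147×10^14 m³ of water.
The Fenos ice shelf is floating and already displaces its own weight of water, so its melt adds essentially nothing to sea level.
Total added water ≈ 4.147×10^14 m³ over 3.60×10^14 m² → Δh = 1.15 m = 120 cm.

≈ 120 cm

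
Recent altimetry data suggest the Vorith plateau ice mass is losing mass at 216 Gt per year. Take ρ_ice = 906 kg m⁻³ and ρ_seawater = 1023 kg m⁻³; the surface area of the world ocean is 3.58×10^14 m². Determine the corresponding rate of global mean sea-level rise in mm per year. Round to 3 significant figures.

ρ_w = 1023 kg m⁻³. Annual water volume added = 216 Gt / ρ_w = 2.160×10^14 kg / 1023 kg m⁻³ = 2.111×10^11 m³.
Δh per year = 2.111×10^11 / 3.58×10^14 = 5.90×10^-4 m = 0.590 mm.

≈ 0.590 mm/yr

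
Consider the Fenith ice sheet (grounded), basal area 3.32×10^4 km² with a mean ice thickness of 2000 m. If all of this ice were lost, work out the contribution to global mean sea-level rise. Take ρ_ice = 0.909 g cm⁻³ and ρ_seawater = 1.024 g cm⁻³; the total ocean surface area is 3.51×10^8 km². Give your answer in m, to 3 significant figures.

Fenith: ice volume = 3.32×10^4 km² × 2000 m = 6.640×10^4 km³; 6.640×10^4 × (909/1024) = 5.894×10^4 km³ of water.
Spread over 3.51×10^14 m² of ocean, Δh = 5.894×10^13 / 3.51×10^14 = 0.168 m.

≈ 0.168 m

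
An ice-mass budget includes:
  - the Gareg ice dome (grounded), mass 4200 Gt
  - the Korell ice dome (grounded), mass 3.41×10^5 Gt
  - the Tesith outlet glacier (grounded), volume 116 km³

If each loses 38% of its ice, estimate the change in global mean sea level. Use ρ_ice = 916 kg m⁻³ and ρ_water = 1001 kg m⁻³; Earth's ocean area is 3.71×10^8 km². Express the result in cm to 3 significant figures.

≈ 35.3 cm

Gareg: 0.38 × 4200 Gt = 1.596×10^15 kg; dividing by ρ_w = 1001 kg m⁻³ gives 1.594×10^12 m³ of water.
Korell: 0.38 × 3.41×10^5 Gt = 1.296×10^17 kg; dividing by ρ_w = 1001 kg m⁻³ gives 1.295×10^14 m³ of water.
Tesith: 0.38 × 116 km³ × (916/1001) = 40.34 km³ of water.
Total added water ≈ 1.311×10^14 m³ over 3.71×10^14 m² → Δh = 0.353 m = 35.3 cm.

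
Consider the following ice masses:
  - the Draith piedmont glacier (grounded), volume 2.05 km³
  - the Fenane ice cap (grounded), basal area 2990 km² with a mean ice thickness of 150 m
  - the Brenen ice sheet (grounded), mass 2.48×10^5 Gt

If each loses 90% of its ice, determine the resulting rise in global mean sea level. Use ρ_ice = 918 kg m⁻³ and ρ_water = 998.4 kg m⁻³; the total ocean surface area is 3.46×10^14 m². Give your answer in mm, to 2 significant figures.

Draith: 0.9 × 2.05 km³ × (918/998.4) = 1.696 km³ of water.
Fenane: ice volume = 2990 km² × 150 m = 448.5 km³; 0.9 × 448.5 × (918/998.4) = 371.1 km³ of water.
Brenen: 0.9 × 2.48×10^5 Gt = 2.232×10^17 kg; dividing by ρ_w = 998.4 kg m⁻³ gives 2.236×10^14 m³ of water.
Total added water ≈ 2.239×10^14 m³ over 3.46×10^14 m² → Δh = 0.647 m = 650 mm.

≈ 650 mm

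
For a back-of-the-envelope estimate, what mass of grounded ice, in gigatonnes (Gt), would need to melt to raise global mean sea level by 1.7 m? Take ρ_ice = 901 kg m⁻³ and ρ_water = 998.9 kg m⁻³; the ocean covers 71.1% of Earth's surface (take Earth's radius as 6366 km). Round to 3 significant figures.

Required water volume = Δh × A = 1.7 m × 3.62×10^14 m² = 6.155×10^14 m³.
ρ_w = 998.9 kg m⁻³, so the mass of water = 6.155×10^14 m³ × 998.9 kg m⁻³ = 6.149×10^17 kg = 6.15×10^5 Gt (and the same mass of ice, by conservation).

≈ 6.15×10^5 Gt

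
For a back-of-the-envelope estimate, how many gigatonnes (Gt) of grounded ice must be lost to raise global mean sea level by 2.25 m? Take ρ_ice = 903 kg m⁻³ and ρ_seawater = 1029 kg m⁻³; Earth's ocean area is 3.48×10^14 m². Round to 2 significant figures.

≈ 8.1×10^5 Gt

Required water volume = Δh × A = 2.25 m × 3.48×10^14 m² = 7.830×10^14 m³.
ρ_w = 1029 kg m⁻³, so the mass of water = 7.830×10^14 m³ × 1029 kg m⁻³ = 8.057×10^17 kg = 8.1×10^5 Gt (and the same mass of ice, by conservation).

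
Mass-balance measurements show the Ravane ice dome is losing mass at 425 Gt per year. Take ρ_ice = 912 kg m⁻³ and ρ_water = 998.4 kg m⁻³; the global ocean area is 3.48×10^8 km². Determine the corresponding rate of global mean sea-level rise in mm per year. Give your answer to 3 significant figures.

≈ 1.22 mm/yr

ρ_w = 998.4 kg m⁻³. Annual water volume added = 425 Gt / ρ_w = 4.250×10^14 kg / 998.4 kg m⁻³ = 4.257×10^11 m³.
Δh per year = 4.257×10^11 / 3.48×10^14 = 1.22×10^-3 m = 1.22 mm.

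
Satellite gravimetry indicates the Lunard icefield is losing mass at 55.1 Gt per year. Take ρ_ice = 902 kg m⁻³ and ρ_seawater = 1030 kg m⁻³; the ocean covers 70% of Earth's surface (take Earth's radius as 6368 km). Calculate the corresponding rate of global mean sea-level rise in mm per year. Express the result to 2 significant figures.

≈ 0.15 mm/yr

ρ_w = 1030 kg m⁻³. Annual water volume added = 55.1 Gt / ρ_w = 5.510×10^13 kg / 1030 kg m⁻³ = 5.350×10^10 m³.
Δh per year = 5.350×10^10 / 3.57×10^14 = 1.50×10^-4 m = 0.15 mm.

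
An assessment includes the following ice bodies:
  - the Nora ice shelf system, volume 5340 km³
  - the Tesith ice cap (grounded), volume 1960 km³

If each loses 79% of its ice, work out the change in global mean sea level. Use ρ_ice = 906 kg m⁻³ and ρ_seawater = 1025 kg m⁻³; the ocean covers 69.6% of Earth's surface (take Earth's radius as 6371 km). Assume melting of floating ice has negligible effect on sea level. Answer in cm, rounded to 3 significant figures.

≈ 0.386 cm

The Nora ice shelf system is floating and already displaces its own weight of water, so its melt adds essentially nothing to sea level.
Tesith: 0.79 × 1960 km³ × (906/1025) = 1369 km³ of water.
Total added water ≈ 1.369×10^12 m³ over 3.55×10^14 m² → Δh = 3.86×10^-3 m = 0.386 cm.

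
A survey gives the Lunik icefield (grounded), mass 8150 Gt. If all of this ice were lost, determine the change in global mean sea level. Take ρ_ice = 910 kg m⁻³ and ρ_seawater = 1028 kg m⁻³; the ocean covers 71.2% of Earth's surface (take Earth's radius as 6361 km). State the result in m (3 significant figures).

≈ 0.0219 m

Lunik: 8150 Gt = 8.150×10^15 kg; dividing by ρ_w = 1028 kg m⁻³ gives 7.928×10^12 m³ of water.
Spread over 3.62×10^14 m² of ocean, Δh = 7.928×10^12 / 3.62×10^14 = 0.0219 m.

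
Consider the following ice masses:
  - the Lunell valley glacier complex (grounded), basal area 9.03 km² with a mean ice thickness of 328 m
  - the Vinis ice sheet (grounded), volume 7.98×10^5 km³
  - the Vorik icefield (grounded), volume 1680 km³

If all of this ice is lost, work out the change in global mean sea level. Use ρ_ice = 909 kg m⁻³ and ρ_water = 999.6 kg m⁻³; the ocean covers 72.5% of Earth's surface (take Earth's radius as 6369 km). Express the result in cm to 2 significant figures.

≈ 200 cm

Lunell: ice volume = 9.03 km² × 328 m = 2.962 km³; 2.962 × (909/999.6) = 2.693 km³ of water.
Vinis: 7.98×10^5 km³ × (909/999.6) = 7.257×10^5 km³ of water.
Vorik: 1680 km³ × (909/999.6) = 1528 km³ of water.
Total added water ≈ 7.272×10^14 m³ over 3.70×10^14 m² → Δh = 1.97 m = 200 cm.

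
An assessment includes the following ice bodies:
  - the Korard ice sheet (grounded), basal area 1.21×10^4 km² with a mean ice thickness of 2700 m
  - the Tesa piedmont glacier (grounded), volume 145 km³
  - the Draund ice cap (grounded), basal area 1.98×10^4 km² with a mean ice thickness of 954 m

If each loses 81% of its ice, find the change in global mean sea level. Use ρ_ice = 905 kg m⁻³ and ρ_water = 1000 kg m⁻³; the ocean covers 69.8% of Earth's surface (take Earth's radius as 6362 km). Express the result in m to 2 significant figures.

Korard: ice volume = 1.21×10^4 km² × 2700 m = 3.267×10^4 km³; 0.81 × 3.267×10^4 × (905/1000) = 2.395×10^4 km³ of water.
Tesa: 0.81 × 145 km³ × (905/1000) = 106.3 km³ of water.
Draund: ice volume = 1.98×10^4 km² × 954 m = 1.889×10^4 km³; 0.81 × 1.889×10^4 × (905/1000) = 1.385×10^4 km³ of water.
Total added water ≈ 3.790×10^13 m³ over 3.55×10^14 m² → Δh = 0.107 m.

≈ 0.11 m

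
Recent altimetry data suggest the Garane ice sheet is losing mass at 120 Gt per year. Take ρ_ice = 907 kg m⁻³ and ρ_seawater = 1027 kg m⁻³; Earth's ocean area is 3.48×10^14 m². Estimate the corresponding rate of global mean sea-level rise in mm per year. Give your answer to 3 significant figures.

ρ_w = 1027 kg m⁻³. Annual water volume added = 120 Gt / ρ_w = 1.200×10^14 kg / 1027 kg m⁻³ = 1.168×10^11 m³.
Δh per year = 1.168×10^11 / 3.48×10^14 = 3.36×10^-4 m = 0.336 mm.

≈ 0.336 mm/yr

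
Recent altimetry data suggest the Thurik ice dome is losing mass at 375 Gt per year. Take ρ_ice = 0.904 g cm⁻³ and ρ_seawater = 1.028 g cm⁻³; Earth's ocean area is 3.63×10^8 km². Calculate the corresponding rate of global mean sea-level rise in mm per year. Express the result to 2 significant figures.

ρ_w = 1.028 g cm⁻³ = 1028 kg m⁻³. Annual water volume added = 375 Gt / ρ_w = 3.750×10^14 kg / 1028 kg m⁻³ = 3.648×10^11 m³.
Δh per year = 3.648×10^11 / 3.63×10^14 = 1.00×10^-3 m = 1.0 mm.

≈ 1.0 mm/yr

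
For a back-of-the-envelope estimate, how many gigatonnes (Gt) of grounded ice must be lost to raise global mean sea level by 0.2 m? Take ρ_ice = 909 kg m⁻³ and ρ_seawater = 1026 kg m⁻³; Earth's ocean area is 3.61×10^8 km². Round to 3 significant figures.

Required water volume = Δh × A = 0.2 m × 3.61×10^14 m² = 7.220×10^13 m³.
ρ_w = 1026 kg m⁻³, so the mass of water = 7.220×10^13 m³ × 1026 kg m⁻³ = 7.408×10^16 kg = 7.41×10^4 Gt (and the same mass of ice, by conservation).

≈ 7.41×10^4 Gt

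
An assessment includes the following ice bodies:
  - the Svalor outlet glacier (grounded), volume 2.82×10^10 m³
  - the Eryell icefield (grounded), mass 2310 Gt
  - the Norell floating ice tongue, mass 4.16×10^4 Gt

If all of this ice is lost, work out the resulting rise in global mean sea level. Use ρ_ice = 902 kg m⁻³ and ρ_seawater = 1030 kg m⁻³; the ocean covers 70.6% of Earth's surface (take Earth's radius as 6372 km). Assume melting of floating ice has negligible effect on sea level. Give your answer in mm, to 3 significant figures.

Svalor: 2.82×10^10 m³ × (902/1030) = 2.470×10^10 m³ of water.
Eryell: 2310 Gt = 2.310×10^15 kg; dividing by ρ_w = 1030 kg m⁻³ gives 2.243×10^12 m³ of water.
The Norell floating ice tongue is floating and already displaces its own weight of water, so its melt adds essentially nothing to sea level.
Total added water ≈ 2.267×10^12 m³ over 3.60×10^14 m² → Δh = 6.29×10^-3 m = 6.29 mm.

≈ 6.29 mm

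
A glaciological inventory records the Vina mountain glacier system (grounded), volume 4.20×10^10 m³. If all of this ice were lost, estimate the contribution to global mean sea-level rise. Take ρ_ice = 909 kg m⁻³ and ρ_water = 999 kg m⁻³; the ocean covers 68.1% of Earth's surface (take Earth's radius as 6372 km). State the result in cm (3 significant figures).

≈ 0.0110 cm

Vina: 4.20×10^10 m³ × (909/999) = 3.822×10^10 m³ of water.
Spread over 3.47×10^14 m² of ocean, Δh = 3.822×10^10 / 3.47×10^14 = 1.10×10^-4 m = 0.0110 cm.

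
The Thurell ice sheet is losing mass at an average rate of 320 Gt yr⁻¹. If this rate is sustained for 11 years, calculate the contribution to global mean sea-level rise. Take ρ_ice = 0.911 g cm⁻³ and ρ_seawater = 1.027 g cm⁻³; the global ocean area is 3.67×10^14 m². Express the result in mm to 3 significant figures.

Total mass lost = 320 Gt/yr × 11 yr = 3520 Gt = 3.520×10^15 kg.
ρ_w = 1.027 g cm⁻³ = 1027 kg m⁻³, so water volume = 3.520×10^15 / 1027 = 3.427×10^12 m³.
Δh = 3.427×10^12 / 3.67×10^14 = 9.34×10^-3 m = 9.34 mm.

≈ 9.34 mm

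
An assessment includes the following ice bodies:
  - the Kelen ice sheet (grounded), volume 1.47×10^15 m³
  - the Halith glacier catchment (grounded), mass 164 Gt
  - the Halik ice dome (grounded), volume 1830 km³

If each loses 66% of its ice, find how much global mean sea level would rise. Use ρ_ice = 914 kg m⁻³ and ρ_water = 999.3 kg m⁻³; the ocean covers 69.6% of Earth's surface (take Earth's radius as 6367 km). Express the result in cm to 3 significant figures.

Kelen: 0.66 × 1.47×10^15 m³ × (914/999.3) = 8.874×10^14 m³ of water.
Halith: 0.66 × 164 Gt = 1.082×10^14 kg; dividing by ρ_w = 999.3 kg m⁻³ gives 1.083×10^11 m³ of water.
Halik: 0.66 × 1830 km³ × (914/999.3) = 1105 km³ of water.
Total added water ≈ 8.886×10^14 m³ over 3.55×10^14 m² → Δh = 2.51 m = 251 cm.

≈ 251 cm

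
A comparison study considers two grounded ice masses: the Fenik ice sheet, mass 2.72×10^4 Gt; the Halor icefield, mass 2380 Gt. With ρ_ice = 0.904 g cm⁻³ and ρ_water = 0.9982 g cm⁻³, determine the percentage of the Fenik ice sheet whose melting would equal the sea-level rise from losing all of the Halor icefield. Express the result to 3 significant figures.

Equal sea-level rise means equal mass of meltwater, i.e. equal mass of ice lost.
Ice mass of Halor: 2.380×10^15 kg; ice mass of Fenik: 2.720×10^16 kg.
Fraction required = 2.380×10^15 / 2.720×10^16 = 0.0875 → 8.75 %.

≈ 8.75 %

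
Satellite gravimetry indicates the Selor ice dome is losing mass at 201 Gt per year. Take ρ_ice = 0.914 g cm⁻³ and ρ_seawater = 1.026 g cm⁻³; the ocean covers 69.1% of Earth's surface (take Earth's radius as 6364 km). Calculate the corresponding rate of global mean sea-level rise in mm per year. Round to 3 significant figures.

ρ_w = 1.026 g cm⁻³ = 1026 kg m⁻³. Annual water volume added = 201 Gt / ρ_w = 2.010×10^14 kg / 1026 kg m⁻³ = 1.959×10^11 m³.
Δh per year = 1.959×10^11 / 3.52×10^14 = 5.57×10^-4 m = 0.557 mm.

≈ 0.557 mm/yr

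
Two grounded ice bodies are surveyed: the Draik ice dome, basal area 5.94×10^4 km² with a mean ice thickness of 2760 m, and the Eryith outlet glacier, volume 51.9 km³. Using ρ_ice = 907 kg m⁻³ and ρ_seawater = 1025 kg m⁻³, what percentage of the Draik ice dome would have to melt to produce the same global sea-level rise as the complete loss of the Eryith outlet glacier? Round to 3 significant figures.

≈ 0.0317 %

Equal sea-level rise means equal mass of meltwater, i.e. equal mass of ice lost.
Ice mass of Eryith: 4.707×10^13 kg; ice mass of Draik: 1.487×10^17 kg.
Fraction required = 4.707×10^13 / 1.487×10^17 = 3.17×10^-4 → 0.0317 %.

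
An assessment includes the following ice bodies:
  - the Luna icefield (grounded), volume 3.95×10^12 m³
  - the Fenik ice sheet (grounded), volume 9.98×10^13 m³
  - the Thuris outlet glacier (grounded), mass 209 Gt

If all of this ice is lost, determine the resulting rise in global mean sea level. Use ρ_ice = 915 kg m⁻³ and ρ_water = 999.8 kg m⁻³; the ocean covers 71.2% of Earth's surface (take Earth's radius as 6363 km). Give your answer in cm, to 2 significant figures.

Luna: 3.95×10^12 m³ × (915/999.8) = 3.615×10^12 m³ of water.
Fenik: 9.98×10^13 m³ × (915/999.8) = 9.134×10^13 m³ of water.
Thuris: 209 Gt = 2.090×10^14 kg; dividing by ρ_w = 999.8 kg m⁻³ gives 2.090×10^11 m³ of water.
Total added water ≈ 9.516×10^13 m³ over 3.62×10^14 m² → Δh = 0.263 m = 26 cm.

≈ 26 cm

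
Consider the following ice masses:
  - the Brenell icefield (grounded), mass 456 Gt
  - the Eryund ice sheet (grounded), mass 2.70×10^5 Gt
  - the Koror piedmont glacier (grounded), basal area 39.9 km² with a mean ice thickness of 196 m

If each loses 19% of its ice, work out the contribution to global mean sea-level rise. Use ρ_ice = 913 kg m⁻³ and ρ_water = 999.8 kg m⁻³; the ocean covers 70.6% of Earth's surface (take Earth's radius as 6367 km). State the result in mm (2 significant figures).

≈ 140 mm

Brenell: 0.19 × 456 Gt = 8.664×10^13 kg; dividing by ρ_w = 999.8 kg m⁻³ gives 8.666×10^10 m³ of water.
Eryund: 0.19 × 2.70×10^5 Gt = 5.130×10^16 kg; dividing by ρ_w = 999.8 kg m⁻³ gives 5.131×10^13 m³ of water.
Koror: ice volume = 39.9 km² × 196 m = 7.820 km³; 0.19 × 7.820 × (913/999.8) = 1.357 km³ of water.
Total added water ≈ 5.140×10^13 m³ over 3.60×10^14 m² → Δh = 0.143 m = 140 mm.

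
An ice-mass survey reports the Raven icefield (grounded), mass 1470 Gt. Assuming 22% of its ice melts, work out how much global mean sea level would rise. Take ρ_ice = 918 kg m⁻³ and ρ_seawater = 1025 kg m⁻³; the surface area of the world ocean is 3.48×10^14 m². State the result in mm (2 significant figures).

Raven: 0.22 × 1470 Gt = 3.234×10^14 kg; dividing by ρ_w = 1025 kg m⁻³ gives 3.155×10^11 m³ of water.
Spread over 3.48×10^14 m² of ocean, Δh = 3.155×10^11 / 3.48×10^14 = 9.07×10^-4 m = 0.91 mm.

≈ 0.91 mm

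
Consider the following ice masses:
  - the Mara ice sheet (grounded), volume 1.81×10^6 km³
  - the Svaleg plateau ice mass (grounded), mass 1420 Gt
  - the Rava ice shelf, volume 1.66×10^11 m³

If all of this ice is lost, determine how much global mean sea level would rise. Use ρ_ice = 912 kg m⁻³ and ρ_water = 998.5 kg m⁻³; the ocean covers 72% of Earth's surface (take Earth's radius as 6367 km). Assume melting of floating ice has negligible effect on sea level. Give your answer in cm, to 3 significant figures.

≈ 451 cm

Mara: 1.81×10^6 km³ × (912/998.5) = 1.653×10^6 km³ of water.
Svaleg: 1420 Gt = 1.420×10^15 kg; dividing by ρ_w = 998.5 kg m⁻³ gives 1.422×10^12 m³ of water.
The Rava ice shelf is floating and already displaces its own weight of water, so its melt adds essentially nothing to sea level.
Total added water ≈ 1.655×10^15 m³ over 3.67×10^14 m² → Δh = 4.51 m = 451 cm.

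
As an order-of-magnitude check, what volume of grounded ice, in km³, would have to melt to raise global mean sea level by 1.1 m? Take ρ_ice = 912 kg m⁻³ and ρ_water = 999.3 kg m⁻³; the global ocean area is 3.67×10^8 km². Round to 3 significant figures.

≈ 4.42×10^5 km³

Required water volume = Δh × A = 1.1 m × 3.67×10^14 m² = 4.037×10^14 m³ = 4.037×10^5 km³.
Ice volume = water volume × ρ_w/ρ_ice = 4.037×10^5 × 999.3/912 = 4.42×10^5 km³.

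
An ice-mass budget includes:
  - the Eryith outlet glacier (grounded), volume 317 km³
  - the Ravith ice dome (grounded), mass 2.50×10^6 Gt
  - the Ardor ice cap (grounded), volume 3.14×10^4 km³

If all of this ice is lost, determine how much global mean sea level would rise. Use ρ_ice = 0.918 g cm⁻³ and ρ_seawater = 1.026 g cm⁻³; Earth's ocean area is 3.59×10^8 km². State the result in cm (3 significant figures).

Eryith: 317 km³ × (918/1026) = 283.6 km³ of water.
Ravith: 2.50×10^6 Gt = 2.500×10^18 kg; dividing by ρ_w = 1.026 g cm⁻³ = 1026 kg m⁻³ gives 2.437×10^15 m³ of water.
Ardor: 3.14×10^4 km³ × (918/1026) = 2.809×10^4 km³ of water.
Total added water ≈ 2.465×10^15 m³ over 3.59×10^14 m² → Δh = 6.87 m = 687 cm.

≈ 687 cm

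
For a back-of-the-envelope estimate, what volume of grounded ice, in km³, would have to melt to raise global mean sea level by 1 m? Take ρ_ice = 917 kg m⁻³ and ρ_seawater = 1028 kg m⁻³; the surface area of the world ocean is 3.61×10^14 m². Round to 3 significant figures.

Required water volume = Δh × A = 1 m × 3.61×10^14 m² = 3.610×10^14 m³ = 3.610×10^5 km³.
Ice volume = water volume × ρ_w/ρ_ice = 3.610×10^5 × 1028/917 = 4.05×10^5 km³.

≈ 4.05×10^5 km³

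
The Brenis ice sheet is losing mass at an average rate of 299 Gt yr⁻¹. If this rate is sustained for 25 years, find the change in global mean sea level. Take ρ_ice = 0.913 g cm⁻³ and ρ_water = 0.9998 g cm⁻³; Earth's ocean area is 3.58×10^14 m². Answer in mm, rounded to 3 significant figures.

Total mass lost = 299 Gt/yr × 25 yr = 7475 Gt = 7.475×10^15 kg.
ρ_w = 0.9998 g cm⁻³ = 999.8 kg m⁻³, so water volume = 7.475×10^15 / 999.8 = 7.476×10^12 m³.
Δh = 7.476×10^12 / 3.58×10^14 = 0.0209 m = 20.9 mm.

≈ 20.9 mm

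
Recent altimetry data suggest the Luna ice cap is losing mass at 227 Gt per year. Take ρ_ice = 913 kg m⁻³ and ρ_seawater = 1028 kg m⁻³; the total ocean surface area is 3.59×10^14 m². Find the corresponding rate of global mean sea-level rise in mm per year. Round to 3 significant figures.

≈ 0.615 mm/yr

ρ_w = 1028 kg m⁻³. Annual water volume added = 227 Gt / ρ_w = 2.270×10^14 kg / 1028 kg m⁻³ = 2.208×10^11 m³.
Δh per year = 2.208×10^11 / 3.59×10^14 = 6.15×10^-4 m = 0.615 mm.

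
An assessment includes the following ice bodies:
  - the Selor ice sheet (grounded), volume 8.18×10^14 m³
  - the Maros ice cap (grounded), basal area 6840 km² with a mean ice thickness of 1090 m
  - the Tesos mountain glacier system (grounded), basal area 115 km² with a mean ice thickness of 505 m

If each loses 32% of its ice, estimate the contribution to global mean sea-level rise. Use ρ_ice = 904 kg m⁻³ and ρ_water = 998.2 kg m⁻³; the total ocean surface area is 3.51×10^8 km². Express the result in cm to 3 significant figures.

Selor: 0.32 × 8.18×10^14 m³ × (904/998.2) = 2.371×10^14 m³ of water.
Maros: ice volume = 6840 km² × 1090 m = 7456 km³; 0.32 × 7456 × (904/998.2) = 2161 km³ of water.
Tesos: ice volume = 115 km² × 505 m = 58.08 km³; 0.32 × 58.08 × (904/998.2) = 16.83 km³ of water.
Total added water ≈ 2.392×10^14 m³ over 3.51×10^14 m² → Δh = 0.682 m = 68.2 cm.

≈ 68.2 cm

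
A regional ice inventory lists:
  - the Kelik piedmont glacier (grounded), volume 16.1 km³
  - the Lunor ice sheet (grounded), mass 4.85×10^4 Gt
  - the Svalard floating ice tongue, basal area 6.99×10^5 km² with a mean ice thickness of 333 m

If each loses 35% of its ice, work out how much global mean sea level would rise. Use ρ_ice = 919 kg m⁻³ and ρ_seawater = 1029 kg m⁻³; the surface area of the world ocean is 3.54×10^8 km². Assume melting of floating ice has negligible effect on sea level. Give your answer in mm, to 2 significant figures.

Kelik: 0.35 × 16.1 km³ × (919/1029) = 5.033 km³ of water.
Lunor: 0.35 × 4.85×10^4 Gt = 1.698×10^16 kg; dividing by ρ_w = 1029 kg m⁻³ gives 1.650×10^13 m³ of water.
The Svalard floating ice tongue is floating and already displaces its own weight of water, so its melt adds essentially nothing to sea level.
Total added water ≈ 1.650×10^13 m³ over 3.54×10^14 m² → Δh = 0.0466 m = 47 mm.

≈ 47 mm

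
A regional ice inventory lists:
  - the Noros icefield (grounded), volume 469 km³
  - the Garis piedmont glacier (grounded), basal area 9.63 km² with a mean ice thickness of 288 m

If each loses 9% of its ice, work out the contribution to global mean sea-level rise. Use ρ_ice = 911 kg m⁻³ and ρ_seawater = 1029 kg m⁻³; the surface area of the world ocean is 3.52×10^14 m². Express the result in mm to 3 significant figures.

≈ 0.107 mm

Noros: 0.09 × 469 km³ × (911/1029) = 37.37 km³ of water.
Garis: ice volume = 9.63 km² × 288 m = 2.773 km³; 0.09 × 2.773 × (911/1029) = 0.2210 km³ of water.
Total added water ≈ 3.759×10^10 m³ over 3.52×10^14 m² → Δh = 1.07×10^-4 m = 0.107 mm.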